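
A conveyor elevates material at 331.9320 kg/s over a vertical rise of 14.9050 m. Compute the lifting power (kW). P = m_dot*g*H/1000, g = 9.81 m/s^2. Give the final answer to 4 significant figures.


P = 331.9320 * 9.81 * 14.9050 / 1000
P = 48.53 kW


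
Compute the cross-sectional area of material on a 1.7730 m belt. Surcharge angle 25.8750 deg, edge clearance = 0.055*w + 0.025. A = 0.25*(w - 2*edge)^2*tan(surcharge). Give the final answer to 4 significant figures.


edge = 0.055*1.7730 + 0.025 = 0.122515 m
ew = 1.7730 - 2*0.122515 = 1.52797 m
A = 0.25 * 1.52797^2 * tan(25.8750 deg)
A = 0.2831 m^2


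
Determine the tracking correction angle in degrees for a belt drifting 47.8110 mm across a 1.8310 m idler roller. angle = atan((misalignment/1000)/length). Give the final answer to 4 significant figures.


misalign_m = 47.8110 / 1000 = 0.047811 m
angle = atan(0.047811 / 1.8310)
angle = 1.496 deg


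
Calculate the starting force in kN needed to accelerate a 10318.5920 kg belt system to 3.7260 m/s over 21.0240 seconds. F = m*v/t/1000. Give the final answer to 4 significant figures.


F = 10318.5920 * 3.7260 / 21.0240 / 1000
F = 1.829 kN


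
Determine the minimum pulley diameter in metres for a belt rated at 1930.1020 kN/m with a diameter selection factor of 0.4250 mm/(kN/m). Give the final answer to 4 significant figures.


D = 1930.1020 * 0.4250 / 1000
D = 0.8203 m


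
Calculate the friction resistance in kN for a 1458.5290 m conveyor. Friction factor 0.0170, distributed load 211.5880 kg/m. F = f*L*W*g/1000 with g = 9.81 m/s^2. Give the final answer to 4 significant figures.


F = 0.0170 * 1458.5290 * 211.5880 * 9.81 / 1000
F = 51.47 kN


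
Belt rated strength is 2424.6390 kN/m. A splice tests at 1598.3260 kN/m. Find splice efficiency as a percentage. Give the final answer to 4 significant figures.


Eff = 1598.3260 / 2424.6390 * 100
Eff = 65.92 %


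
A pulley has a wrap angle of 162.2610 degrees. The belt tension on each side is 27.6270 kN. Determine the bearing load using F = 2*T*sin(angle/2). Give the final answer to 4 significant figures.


F = 2 * 27.6270 * sin(162.2610/2 deg)
F = 54.59 kN


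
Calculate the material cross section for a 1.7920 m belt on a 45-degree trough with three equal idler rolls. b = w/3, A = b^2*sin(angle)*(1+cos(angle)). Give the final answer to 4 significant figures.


b = 1.7920/3 = 0.597333 m
A = 0.597333^2 * sin(45 deg) * (1 + cos(45 deg))
A = 0.4307 m^2


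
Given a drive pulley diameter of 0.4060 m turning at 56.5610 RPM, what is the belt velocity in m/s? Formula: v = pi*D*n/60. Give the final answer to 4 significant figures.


v = pi * 0.4060 * 56.5610 / 60
v = 1.202 m/s


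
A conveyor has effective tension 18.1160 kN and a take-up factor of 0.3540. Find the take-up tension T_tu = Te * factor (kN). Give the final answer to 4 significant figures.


T_tu = 18.1160 * 0.3540
T_tu = 6.413 kN


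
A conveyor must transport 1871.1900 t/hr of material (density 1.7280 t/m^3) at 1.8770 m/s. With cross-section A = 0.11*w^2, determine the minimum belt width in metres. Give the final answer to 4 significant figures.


A_req = 1871.1900 / (1.8770 * 1.7280 * 3600) = 0.160253 m^2
w = sqrt(0.160253 / 0.11)
w = 1.207 m


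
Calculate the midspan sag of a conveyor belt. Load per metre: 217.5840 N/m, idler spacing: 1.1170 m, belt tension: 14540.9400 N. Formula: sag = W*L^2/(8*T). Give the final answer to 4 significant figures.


sag = 217.5840 * 1.1170^2 / (8 * 14540.9400)
sag = 0.002334 m


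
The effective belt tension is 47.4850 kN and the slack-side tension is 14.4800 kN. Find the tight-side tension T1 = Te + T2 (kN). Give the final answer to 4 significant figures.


T1 = Te + T2 = 47.4850 + 14.4800
T1 = 61.97 kN


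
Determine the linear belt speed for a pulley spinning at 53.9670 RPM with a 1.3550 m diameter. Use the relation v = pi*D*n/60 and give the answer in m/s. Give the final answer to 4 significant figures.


v = pi * 1.3550 * 53.9670 / 60
v = 3.829 m/s


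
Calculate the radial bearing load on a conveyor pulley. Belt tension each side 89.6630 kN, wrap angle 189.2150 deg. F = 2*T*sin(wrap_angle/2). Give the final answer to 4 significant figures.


F = 2 * 89.6630 * sin(189.2150/2 deg)
F = 178.7 kN


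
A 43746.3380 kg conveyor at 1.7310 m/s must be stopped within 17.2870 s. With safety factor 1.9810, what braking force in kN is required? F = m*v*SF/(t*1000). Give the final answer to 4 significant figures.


F = 43746.3380 * 1.7310 / 17.2870 * 1.9810 / 1000
F = 8.678 kN


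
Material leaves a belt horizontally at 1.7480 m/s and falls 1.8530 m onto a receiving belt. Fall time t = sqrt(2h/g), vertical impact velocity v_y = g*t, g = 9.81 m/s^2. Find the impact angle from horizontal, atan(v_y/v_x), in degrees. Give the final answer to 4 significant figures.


t = sqrt(2*1.8530/9.81) = 0.614636 s
v_y = 9.81 * 0.614636 = 6.02958 m/s
angle = atan(6.02958 / 1.7480) = 73.83 deg


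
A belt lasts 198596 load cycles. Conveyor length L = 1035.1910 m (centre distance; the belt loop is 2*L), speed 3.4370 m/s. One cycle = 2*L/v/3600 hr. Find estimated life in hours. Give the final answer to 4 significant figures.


cycle_time = 2 * 1035.1910 / 3.4370 / 3600 = 0.167328 hr
life = 198596 * 0.167328 = 33230 hours


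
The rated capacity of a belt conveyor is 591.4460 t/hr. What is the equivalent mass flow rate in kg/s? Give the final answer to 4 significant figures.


m_dot = 591.4460 * 1000 / 3600
m_dot = 164.3 kg/s


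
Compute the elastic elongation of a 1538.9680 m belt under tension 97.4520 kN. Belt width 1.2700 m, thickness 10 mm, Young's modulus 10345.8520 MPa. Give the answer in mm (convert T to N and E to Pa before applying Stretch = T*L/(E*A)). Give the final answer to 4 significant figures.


A = 1.2700 * 0.01 = 0.01270 m^2
Stretch = 97.4520*1000 * 1538.9680 / (10345.8520e6 * 0.01270) * 1000
Stretch = 1141 mm


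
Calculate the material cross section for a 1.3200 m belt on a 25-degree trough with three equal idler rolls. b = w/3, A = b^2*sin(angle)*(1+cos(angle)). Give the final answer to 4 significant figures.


b = 1.3200/3 = 0.44 m
A = 0.44^2 * sin(25 deg) * (1 + cos(25 deg))
A = 0.1560 m^2


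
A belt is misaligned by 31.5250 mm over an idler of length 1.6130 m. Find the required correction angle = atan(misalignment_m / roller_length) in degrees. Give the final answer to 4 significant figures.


misalign_m = 31.5250 / 1000 = 0.031525 m
angle = atan(0.031525 / 1.6130)
angle = 1.120 deg


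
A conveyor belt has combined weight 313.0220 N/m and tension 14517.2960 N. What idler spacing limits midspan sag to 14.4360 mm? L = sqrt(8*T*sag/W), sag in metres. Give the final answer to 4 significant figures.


sag = 14.4360/1000 = 0.014436 m
L = sqrt(8 * 14517.2960 * 0.014436 / 313.0220)
L = 2.314 m


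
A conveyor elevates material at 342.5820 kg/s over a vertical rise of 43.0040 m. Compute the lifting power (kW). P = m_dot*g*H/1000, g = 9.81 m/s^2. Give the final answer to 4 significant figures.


P = 342.5820 * 9.81 * 43.0040 / 1000
P = 144.5 kW


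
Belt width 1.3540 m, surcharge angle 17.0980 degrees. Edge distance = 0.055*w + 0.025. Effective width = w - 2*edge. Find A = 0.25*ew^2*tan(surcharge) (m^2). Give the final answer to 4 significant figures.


edge = 0.055*1.3540 + 0.025 = 0.09947 m
ew = 1.3540 - 2*0.09947 = 1.15506 m
A = 0.25 * 1.15506^2 * tan(17.0980 deg)
A = 0.1026 m^2


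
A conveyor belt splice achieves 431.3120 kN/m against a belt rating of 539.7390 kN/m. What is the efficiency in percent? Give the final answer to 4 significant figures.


Eff = 431.3120 / 539.7390 * 100
Eff = 79.91 %


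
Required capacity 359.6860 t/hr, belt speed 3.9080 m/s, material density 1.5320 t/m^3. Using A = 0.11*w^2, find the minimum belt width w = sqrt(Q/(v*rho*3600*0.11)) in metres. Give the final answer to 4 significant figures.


A_req = 359.6860 / (3.9080 * 1.5320 * 3600) = 0.0166881 m^2
w = sqrt(0.0166881 / 0.11)
w = 0.3895 m


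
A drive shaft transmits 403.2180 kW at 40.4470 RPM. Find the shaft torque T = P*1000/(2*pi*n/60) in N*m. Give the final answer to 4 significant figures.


omega = 2*pi*40.4470/60 = 4.2356 rad/s
T = 403.2180*1000 / 4.2356
T = 95200 N*m


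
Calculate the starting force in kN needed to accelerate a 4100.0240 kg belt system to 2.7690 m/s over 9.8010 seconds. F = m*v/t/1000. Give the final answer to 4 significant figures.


F = 4100.0240 * 2.7690 / 9.8010 / 1000
F = 1.158 kN


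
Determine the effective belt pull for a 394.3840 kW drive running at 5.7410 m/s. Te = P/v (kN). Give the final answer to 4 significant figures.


Te = P / v = 394.3840 / 5.7410
Te = 68.70 kN


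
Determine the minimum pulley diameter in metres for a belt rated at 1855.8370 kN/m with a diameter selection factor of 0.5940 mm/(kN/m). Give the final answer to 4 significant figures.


D = 1855.8370 * 0.5940 / 1000
D = 1.102 m


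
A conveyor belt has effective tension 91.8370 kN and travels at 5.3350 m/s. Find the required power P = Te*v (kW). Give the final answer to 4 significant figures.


P = Te * v = 91.8370 * 5.3350
P = 490.0 kW


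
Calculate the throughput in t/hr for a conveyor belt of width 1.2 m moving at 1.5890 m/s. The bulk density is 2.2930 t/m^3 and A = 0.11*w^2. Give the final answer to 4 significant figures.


A = 0.11 * 1.2^2 = 0.1584 m^2
C = 0.1584 * 1.5890 * 2.2930 * 3600
C = 2078 t/hr


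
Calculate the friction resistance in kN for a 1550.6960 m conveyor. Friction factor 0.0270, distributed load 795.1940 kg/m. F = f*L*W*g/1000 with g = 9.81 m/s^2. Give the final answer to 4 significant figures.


F = 0.0270 * 1550.6960 * 795.1940 * 9.81 / 1000
F = 326.6 kN


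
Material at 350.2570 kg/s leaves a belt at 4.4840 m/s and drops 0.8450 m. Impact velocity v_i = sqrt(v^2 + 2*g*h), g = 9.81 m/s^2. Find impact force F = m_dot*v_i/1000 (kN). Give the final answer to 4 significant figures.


v_i = sqrt(4.4840^2 + 2*9.81*0.8450) = 6.05683 m/s
F = 350.2570 * 6.05683 / 1000
F = 2.121 kN


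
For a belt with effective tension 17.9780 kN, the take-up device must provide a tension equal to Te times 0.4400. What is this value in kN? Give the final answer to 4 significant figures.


T_tu = 17.9780 * 0.4400
T_tu = 7.910 kN


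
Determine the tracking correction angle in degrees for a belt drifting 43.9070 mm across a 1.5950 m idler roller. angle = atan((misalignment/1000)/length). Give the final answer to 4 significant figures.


misalign_m = 43.9070 / 1000 = 0.043907 m
angle = atan(0.043907 / 1.5950)
angle = 1.577 deg


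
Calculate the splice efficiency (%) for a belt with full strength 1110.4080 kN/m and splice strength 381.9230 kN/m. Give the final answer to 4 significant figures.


Eff = 381.9230 / 1110.4080 * 100
Eff = 34.39 %


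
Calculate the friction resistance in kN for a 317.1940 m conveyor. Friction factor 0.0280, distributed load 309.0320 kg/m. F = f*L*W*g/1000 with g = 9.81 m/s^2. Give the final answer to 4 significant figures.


F = 0.0280 * 317.1940 * 309.0320 * 9.81 / 1000
F = 26.92 kN


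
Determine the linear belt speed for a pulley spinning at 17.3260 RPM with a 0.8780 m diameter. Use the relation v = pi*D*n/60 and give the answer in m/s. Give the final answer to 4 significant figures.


v = pi * 0.8780 * 17.3260 / 60
v = 0.7965 m/s


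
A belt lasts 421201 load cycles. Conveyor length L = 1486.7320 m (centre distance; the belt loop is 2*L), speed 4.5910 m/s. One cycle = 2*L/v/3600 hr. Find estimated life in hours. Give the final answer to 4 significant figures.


cycle_time = 2 * 1486.7320 / 4.5910 / 3600 = 0.179909 hr
life = 421201 * 0.179909 = 75780 hours


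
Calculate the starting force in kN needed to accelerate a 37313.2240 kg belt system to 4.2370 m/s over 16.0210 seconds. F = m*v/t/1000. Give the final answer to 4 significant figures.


F = 37313.2240 * 4.2370 / 16.0210 / 1000
F = 9.868 kN


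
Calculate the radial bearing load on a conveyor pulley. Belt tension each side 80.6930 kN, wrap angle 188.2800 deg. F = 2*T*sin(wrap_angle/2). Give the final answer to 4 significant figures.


F = 2 * 80.6930 * sin(188.2800/2 deg)
F = 161.0 kN


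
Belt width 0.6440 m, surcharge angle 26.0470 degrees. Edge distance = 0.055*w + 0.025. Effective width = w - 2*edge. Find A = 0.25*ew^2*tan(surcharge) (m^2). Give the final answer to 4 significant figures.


edge = 0.055*0.6440 + 0.025 = 0.06042 m
ew = 0.6440 - 2*0.06042 = 0.52316 m
A = 0.25 * 0.52316^2 * tan(26.0470 deg)
A = 0.03344 m^2


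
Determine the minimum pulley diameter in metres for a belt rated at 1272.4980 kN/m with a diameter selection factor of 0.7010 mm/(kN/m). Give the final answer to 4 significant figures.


D = 1272.4980 * 0.7010 / 1000
D = 0.8920 m


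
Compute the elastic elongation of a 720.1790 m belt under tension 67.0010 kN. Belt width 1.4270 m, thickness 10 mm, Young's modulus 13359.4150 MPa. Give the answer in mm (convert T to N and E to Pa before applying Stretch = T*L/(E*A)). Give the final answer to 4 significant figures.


A = 1.4270 * 0.01 = 0.01427 m^2
Stretch = 67.0010*1000 * 720.1790 / (13359.4150e6 * 0.01427) * 1000
Stretch = 253.1 mm


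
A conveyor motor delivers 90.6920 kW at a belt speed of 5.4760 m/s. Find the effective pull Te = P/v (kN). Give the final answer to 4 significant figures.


Te = P / v = 90.6920 / 5.4760
Te = 16.56 kN


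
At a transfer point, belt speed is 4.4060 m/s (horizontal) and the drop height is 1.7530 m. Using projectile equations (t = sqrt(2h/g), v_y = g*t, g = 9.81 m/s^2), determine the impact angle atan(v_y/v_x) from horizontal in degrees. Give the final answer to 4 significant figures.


t = sqrt(2*1.7530/9.81) = 0.597821 s
v_y = 9.81 * 0.597821 = 5.86462 m/s
angle = atan(5.86462 / 4.4060) = 53.08 deg


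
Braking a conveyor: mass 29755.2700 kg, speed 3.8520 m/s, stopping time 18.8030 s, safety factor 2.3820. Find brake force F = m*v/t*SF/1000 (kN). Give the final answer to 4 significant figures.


F = 29755.2700 * 3.8520 / 18.8030 * 2.3820 / 1000
F = 14.52 kN


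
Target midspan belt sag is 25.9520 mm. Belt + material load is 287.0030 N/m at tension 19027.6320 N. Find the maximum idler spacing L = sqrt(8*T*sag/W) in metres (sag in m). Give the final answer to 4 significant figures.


sag = 25.9520/1000 = 0.025952 m
L = sqrt(8 * 19027.6320 * 0.025952 / 287.0030)
L = 3.710 m


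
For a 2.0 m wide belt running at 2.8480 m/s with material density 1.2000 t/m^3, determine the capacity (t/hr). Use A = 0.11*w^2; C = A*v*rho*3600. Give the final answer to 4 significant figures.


A = 0.11 * 2.0^2 = 0.44 m^2
C = 0.44 * 2.8480 * 1.2000 * 3600
C = 5413 t/hr


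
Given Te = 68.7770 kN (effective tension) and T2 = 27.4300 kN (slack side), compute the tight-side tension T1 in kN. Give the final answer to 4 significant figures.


T1 = Te + T2 = 68.7770 + 27.4300
T1 = 96.21 kN


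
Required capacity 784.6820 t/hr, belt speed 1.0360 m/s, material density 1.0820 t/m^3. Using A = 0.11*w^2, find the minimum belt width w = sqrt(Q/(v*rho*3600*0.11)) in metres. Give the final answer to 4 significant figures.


A_req = 784.6820 / (1.0360 * 1.0820 * 3600) = 0.194448 m^2
w = sqrt(0.194448 / 0.11)
w = 1.330 m


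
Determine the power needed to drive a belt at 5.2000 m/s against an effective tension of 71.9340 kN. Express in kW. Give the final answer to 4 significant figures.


P = Te * v = 71.9340 * 5.2000
P = 374.1 kW


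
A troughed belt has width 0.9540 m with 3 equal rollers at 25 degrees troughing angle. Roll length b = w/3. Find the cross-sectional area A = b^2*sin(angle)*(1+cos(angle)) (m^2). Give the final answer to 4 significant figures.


b = 0.9540/3 = 0.318 m
A = 0.318^2 * sin(25 deg) * (1 + cos(25 deg))
A = 0.08147 m^2


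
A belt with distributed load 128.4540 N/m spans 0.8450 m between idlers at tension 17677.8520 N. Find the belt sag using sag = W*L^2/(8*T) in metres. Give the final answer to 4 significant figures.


sag = 128.4540 * 0.8450^2 / (8 * 17677.8520)
sag = 0.0006485 m


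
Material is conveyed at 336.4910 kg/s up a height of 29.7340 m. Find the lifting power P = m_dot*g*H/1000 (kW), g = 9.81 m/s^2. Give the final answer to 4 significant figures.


P = 336.4910 * 9.81 * 29.7340 / 1000
P = 98.15 kW


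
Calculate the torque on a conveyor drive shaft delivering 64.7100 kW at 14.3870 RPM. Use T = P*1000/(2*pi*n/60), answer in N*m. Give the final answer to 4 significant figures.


omega = 2*pi*14.3870/60 = 1.5066 rad/s
T = 64.7100*1000 / 1.5066
T = 42950 N*m


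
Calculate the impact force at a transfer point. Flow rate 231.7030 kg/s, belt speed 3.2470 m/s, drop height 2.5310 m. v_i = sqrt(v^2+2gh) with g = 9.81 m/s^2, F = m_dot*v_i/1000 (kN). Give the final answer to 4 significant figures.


v_i = sqrt(3.2470^2 + 2*9.81*2.5310) = 7.75895 m/s
F = 231.7030 * 7.75895 / 1000
F = 1.798 kN


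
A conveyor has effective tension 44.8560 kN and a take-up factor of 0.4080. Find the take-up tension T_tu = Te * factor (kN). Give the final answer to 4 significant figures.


T_tu = 44.8560 * 0.4080
T_tu = 18.30 kN


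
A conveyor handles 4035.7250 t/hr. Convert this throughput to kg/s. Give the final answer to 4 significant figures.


m_dot = 4035.7250 * 1000 / 3600
m_dot = 1121 kg/s


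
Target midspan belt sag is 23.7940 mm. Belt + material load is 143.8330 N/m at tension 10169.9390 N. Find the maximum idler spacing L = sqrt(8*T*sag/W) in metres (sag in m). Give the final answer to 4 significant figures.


sag = 23.7940/1000 = 0.023794 m
L = sqrt(8 * 10169.9390 * 0.023794 / 143.8330)
L = 3.669 m


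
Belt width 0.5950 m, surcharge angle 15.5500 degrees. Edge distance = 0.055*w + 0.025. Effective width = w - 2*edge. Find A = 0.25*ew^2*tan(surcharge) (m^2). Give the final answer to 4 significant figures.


edge = 0.055*0.5950 + 0.025 = 0.057725 m
ew = 0.5950 - 2*0.057725 = 0.47955 m
A = 0.25 * 0.47955^2 * tan(15.5500 deg)
A = 0.01600 m^2


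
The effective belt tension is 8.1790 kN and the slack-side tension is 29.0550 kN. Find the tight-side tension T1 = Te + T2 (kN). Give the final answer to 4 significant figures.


T1 = Te + T2 = 8.1790 + 29.0550
T1 = 37.23 kN


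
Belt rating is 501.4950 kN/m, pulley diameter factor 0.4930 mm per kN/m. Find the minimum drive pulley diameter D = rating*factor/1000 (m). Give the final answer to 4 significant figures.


D = 501.4950 * 0.4930 / 1000
D = 0.2472 m


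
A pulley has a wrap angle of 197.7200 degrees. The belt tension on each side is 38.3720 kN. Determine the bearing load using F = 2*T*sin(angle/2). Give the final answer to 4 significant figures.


F = 2 * 38.3720 * sin(197.7200/2 deg)
F = 75.83 kN


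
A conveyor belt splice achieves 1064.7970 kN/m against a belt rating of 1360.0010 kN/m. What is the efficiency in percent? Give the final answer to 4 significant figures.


Eff = 1064.7970 / 1360.0010 * 100
Eff = 78.29 %


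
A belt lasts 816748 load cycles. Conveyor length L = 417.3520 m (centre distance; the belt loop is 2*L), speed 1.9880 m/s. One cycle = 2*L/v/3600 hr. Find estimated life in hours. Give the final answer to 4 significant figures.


cycle_time = 2 * 417.3520 / 1.9880 / 3600 = 0.116631 hr
life = 816748 * 0.116631 = 95260 hours


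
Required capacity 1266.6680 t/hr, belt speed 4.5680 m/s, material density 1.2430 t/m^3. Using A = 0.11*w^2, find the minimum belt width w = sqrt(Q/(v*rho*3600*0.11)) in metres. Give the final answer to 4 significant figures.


A_req = 1266.6680 / (4.5680 * 1.2430 * 3600) = 0.0619674 m^2
w = sqrt(0.0619674 / 0.11)
w = 0.7506 m


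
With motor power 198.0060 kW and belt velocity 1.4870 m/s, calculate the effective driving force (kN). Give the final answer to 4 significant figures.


Te = P / v = 198.0060 / 1.4870
Te = 133.2 kN


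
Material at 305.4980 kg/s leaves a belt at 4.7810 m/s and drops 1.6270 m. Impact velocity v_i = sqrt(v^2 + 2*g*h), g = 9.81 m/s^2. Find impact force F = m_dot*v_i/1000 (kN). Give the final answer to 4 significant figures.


v_i = sqrt(4.7810^2 + 2*9.81*1.6270) = 7.40133 m/s
F = 305.4980 * 7.40133 / 1000
F = 2.261 kN


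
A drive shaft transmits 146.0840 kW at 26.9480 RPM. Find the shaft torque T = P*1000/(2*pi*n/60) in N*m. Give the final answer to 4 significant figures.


omega = 2*pi*26.9480/60 = 2.82199 rad/s
T = 146.0840*1000 / 2.82199
T = 51770 N*m


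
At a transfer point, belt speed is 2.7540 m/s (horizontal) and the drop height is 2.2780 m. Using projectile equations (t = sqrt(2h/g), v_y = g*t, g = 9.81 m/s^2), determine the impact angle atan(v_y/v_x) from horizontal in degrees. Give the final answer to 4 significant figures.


t = sqrt(2*2.2780/9.81) = 0.681487 s
v_y = 9.81 * 0.681487 = 6.68539 m/s
angle = atan(6.68539 / 2.7540) = 67.61 deg


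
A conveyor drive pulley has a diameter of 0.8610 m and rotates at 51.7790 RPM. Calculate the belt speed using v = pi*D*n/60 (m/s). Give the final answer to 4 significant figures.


v = pi * 0.8610 * 51.7790 / 60
v = 2.334 m/s


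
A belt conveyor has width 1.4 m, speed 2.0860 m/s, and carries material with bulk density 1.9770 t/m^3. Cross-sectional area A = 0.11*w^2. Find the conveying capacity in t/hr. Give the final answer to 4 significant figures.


A = 0.11 * 1.4^2 = 0.2156 m^2
C = 0.2156 * 2.0860 * 1.9770 * 3600
C = 3201 t/hr


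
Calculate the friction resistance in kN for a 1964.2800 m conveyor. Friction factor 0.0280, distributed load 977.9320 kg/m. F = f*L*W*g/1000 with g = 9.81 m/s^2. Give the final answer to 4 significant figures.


F = 0.0280 * 1964.2800 * 977.9320 * 9.81 / 1000
F = 527.6 kN


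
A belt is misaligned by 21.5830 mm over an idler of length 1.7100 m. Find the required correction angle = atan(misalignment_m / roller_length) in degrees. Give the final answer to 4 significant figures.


misalign_m = 21.5830 / 1000 = 0.021583 m
angle = atan(0.021583 / 1.7100)
angle = 0.7231 deg


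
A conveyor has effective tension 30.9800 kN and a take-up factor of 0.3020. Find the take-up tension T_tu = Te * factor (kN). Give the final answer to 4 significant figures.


T_tu = 30.9800 * 0.3020
T_tu = 9.356 kN


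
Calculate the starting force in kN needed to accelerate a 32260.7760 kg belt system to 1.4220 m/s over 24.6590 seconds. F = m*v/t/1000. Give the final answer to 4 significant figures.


F = 32260.7760 * 1.4220 / 24.6590 / 1000
F = 1.860 kN


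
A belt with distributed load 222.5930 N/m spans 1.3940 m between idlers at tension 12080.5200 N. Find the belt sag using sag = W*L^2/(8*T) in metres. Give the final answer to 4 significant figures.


sag = 222.5930 * 1.3940^2 / (8 * 12080.5200)
sag = 0.004476 m


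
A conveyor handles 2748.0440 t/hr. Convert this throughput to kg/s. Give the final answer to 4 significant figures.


m_dot = 2748.0440 * 1000 / 3600
m_dot = 763.3 kg/s


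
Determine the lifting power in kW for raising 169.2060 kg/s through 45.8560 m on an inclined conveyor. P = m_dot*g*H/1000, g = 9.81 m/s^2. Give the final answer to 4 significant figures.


P = 169.2060 * 9.81 * 45.8560 / 1000
P = 76.12 kW


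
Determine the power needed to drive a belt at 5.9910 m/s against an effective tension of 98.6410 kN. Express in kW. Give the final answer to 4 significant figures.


P = Te * v = 98.6410 * 5.9910
P = 591.0 kW


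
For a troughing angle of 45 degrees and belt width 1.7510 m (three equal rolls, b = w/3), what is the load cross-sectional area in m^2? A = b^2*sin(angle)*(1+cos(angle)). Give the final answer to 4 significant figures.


b = 1.7510/3 = 0.583667 m
A = 0.583667^2 * sin(45 deg) * (1 + cos(45 deg))
A = 0.4112 m^2


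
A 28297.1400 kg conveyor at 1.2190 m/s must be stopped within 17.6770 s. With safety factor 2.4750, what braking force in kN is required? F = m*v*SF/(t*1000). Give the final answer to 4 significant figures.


F = 28297.1400 * 1.2190 / 17.6770 * 2.4750 / 1000
F = 4.830 kN


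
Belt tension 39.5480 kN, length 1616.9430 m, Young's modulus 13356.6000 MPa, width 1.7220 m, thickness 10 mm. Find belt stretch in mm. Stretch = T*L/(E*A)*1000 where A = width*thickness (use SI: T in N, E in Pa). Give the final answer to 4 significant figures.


A = 1.7220 * 0.01 = 0.01722 m^2
Stretch = 39.5480*1000 * 1616.9430 / (13356.6000e6 * 0.01722) * 1000
Stretch = 278.0 mm


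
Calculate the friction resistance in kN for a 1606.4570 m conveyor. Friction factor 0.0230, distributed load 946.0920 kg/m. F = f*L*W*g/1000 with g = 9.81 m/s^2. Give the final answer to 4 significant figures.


F = 0.0230 * 1606.4570 * 946.0920 * 9.81 / 1000
F = 342.9 kN


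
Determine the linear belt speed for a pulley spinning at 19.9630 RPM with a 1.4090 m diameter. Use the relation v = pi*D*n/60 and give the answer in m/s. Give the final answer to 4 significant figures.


v = pi * 1.4090 * 19.9630 / 60
v = 1.473 m/s


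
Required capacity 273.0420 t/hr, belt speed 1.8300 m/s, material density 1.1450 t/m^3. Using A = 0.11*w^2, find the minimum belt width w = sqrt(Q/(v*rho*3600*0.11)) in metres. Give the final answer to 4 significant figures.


A_req = 273.0420 / (1.8300 * 1.1450 * 3600) = 0.0361968 m^2
w = sqrt(0.0361968 / 0.11)
w = 0.5736 m


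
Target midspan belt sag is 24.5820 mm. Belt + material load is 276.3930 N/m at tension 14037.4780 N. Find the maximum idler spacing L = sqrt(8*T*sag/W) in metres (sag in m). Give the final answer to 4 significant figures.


sag = 24.5820/1000 = 0.024582 m
L = sqrt(8 * 14037.4780 * 0.024582 / 276.3930)
L = 3.160 m


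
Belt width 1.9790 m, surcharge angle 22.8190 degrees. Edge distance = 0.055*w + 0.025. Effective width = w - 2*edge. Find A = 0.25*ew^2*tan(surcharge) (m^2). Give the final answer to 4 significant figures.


edge = 0.055*1.9790 + 0.025 = 0.133845 m
ew = 1.9790 - 2*0.133845 = 1.71131 m
A = 0.25 * 1.71131^2 * tan(22.8190 deg)
A = 0.3081 m^2


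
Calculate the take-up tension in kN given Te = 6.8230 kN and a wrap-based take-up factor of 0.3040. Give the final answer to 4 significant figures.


T_tu = 6.8230 * 0.3040
T_tu = 2.074 kN


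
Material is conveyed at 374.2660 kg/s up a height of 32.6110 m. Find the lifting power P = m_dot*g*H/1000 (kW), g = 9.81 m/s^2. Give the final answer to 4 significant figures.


P = 374.2660 * 9.81 * 32.6110 / 1000
P = 119.7 kW


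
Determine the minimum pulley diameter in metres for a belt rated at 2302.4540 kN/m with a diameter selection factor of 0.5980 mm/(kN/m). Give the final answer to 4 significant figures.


D = 2302.4540 * 0.5980 / 1000
D = 1.377 m


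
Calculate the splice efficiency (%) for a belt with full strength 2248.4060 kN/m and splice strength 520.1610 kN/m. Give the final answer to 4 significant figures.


Eff = 520.1610 / 2248.4060 * 100
Eff = 23.13 %


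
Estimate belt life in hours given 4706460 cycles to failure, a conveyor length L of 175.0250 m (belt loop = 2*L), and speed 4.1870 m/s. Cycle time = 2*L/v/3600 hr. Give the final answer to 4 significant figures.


cycle_time = 2 * 175.0250 / 4.1870 / 3600 = 0.0232233 hr
life = 4706460 * 0.0232233 = 109300 hours


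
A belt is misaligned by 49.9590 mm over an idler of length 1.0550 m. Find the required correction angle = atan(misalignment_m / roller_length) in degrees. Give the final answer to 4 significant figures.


misalign_m = 49.9590 / 1000 = 0.049959 m
angle = atan(0.049959 / 1.0550)
angle = 2.711 deg


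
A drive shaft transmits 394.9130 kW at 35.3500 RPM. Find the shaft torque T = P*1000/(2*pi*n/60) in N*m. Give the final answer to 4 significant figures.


omega = 2*pi*35.3500/60 = 3.70184 rad/s
T = 394.9130*1000 / 3.70184
T = 106700 N*m


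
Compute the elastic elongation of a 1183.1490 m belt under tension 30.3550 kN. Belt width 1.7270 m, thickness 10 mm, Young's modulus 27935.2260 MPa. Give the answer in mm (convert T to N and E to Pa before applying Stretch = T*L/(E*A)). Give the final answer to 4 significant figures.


A = 1.7270 * 0.01 = 0.01727 m^2
Stretch = 30.3550*1000 * 1183.1490 / (27935.2260e6 * 0.01727) * 1000
Stretch = 74.44 mm


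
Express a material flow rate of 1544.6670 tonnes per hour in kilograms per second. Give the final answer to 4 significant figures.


m_dot = 1544.6670 * 1000 / 3600
m_dot = 429.1 kg/s


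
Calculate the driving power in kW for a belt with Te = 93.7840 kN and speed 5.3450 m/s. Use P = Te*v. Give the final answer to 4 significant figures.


P = Te * v = 93.7840 * 5.3450
P = 501.3 kW


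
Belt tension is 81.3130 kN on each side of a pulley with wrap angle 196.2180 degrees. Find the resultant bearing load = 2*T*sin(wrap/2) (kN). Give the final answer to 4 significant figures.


F = 2 * 81.3130 * sin(196.2180/2 deg)
F = 161.0 kN


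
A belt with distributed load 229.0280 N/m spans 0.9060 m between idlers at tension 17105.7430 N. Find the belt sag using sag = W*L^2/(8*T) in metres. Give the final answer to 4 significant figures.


sag = 229.0280 * 0.9060^2 / (8 * 17105.7430)
sag = 0.001374 m


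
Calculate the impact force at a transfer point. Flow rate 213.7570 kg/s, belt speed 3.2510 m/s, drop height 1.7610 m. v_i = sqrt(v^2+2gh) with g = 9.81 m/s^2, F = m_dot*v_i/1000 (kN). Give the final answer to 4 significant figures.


v_i = sqrt(3.2510^2 + 2*9.81*1.7610) = 6.71713 m/s
F = 213.7570 * 6.71713 / 1000
F = 1.436 kN


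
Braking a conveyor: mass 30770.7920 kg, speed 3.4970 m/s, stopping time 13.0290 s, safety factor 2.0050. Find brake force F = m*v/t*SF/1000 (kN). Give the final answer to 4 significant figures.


F = 30770.7920 * 3.4970 / 13.0290 * 2.0050 / 1000
F = 16.56 kN


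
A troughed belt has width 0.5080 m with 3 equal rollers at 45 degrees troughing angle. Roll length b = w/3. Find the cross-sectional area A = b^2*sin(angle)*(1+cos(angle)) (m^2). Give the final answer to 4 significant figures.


b = 0.5080/3 = 0.169333 m
A = 0.169333^2 * sin(45 deg) * (1 + cos(45 deg))
A = 0.03461 m^2


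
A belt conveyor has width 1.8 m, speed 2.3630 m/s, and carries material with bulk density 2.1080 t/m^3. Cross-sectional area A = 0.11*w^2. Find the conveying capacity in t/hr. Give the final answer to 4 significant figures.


A = 0.11 * 1.8^2 = 0.3564 m^2
C = 0.3564 * 2.3630 * 2.1080 * 3600
C = 6391 t/hr


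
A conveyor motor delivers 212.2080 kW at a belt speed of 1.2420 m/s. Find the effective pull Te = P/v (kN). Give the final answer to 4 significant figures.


Te = P / v = 212.2080 / 1.2420
Te = 170.9 kN


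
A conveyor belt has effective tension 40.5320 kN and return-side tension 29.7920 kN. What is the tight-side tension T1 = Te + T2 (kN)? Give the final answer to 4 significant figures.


T1 = Te + T2 = 40.5320 + 29.7920
T1 = 70.32 kN


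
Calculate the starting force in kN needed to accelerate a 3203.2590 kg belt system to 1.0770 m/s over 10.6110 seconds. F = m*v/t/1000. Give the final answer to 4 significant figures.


F = 3203.2590 * 1.0770 / 10.6110 / 1000
F = 0.3251 kN


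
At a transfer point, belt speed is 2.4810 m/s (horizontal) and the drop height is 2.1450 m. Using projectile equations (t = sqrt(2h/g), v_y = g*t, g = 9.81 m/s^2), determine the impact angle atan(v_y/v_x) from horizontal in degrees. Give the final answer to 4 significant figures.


t = sqrt(2*2.1450/9.81) = 0.661293 s
v_y = 9.81 * 0.661293 = 6.48728 m/s
angle = atan(6.48728 / 2.4810) = 69.07 deg


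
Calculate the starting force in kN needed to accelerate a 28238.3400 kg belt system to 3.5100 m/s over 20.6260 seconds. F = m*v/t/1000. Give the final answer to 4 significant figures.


F = 28238.3400 * 3.5100 / 20.6260 / 1000
F = 4.805 kN


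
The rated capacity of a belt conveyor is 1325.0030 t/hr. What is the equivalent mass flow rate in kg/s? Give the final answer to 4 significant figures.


m_dot = 1325.0030 * 1000 / 3600
m_dot = 368.1 kg/s


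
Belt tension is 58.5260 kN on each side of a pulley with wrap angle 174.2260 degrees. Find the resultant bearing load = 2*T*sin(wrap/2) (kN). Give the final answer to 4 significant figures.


F = 2 * 58.5260 * sin(174.2260/2 deg)
F = 116.9 kN


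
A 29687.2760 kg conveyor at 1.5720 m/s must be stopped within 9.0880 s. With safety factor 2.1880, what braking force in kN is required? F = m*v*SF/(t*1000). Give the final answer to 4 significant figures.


F = 29687.2760 * 1.5720 / 9.0880 * 2.1880 / 1000
F = 11.24 kN


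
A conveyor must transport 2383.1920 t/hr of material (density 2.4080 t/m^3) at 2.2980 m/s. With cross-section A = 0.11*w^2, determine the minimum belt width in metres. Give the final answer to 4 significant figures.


A_req = 2383.1920 / (2.2980 * 2.4080 * 3600) = 0.119633 m^2
w = sqrt(0.119633 / 0.11)
w = 1.043 m


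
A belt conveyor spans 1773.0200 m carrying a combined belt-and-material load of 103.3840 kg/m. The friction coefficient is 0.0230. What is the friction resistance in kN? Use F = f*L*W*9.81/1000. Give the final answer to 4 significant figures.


F = 0.0230 * 1773.0200 * 103.3840 * 9.81 / 1000
F = 41.36 kN


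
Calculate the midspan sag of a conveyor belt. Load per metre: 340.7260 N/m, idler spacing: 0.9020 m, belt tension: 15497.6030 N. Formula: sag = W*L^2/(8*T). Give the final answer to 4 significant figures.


sag = 340.7260 * 0.9020^2 / (8 * 15497.6030)
sag = 0.002236 m


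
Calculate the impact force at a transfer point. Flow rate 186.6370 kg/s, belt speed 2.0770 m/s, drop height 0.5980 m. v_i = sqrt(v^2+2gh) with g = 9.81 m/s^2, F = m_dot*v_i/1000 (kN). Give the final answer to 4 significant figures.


v_i = sqrt(2.0770^2 + 2*9.81*0.5980) = 4.00583 m/s
F = 186.6370 * 4.00583 / 1000
F = 0.7476 kN


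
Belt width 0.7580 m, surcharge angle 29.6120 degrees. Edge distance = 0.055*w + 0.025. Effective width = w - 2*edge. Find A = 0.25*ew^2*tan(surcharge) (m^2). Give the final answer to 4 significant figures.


edge = 0.055*0.7580 + 0.025 = 0.06669 m
ew = 0.7580 - 2*0.06669 = 0.62462 m
A = 0.25 * 0.62462^2 * tan(29.6120 deg)
A = 0.05544 m^2


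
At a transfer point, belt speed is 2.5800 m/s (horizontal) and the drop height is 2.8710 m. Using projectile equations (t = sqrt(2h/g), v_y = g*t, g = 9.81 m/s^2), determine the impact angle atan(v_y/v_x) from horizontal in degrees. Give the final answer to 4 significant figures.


t = sqrt(2*2.8710/9.81) = 0.765063 s
v_y = 9.81 * 0.765063 = 7.50527 m/s
angle = atan(7.50527 / 2.5800) = 71.03 deg


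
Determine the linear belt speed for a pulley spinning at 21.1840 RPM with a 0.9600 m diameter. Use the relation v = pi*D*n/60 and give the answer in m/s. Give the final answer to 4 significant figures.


v = pi * 0.9600 * 21.1840 / 60
v = 1.065 m/s


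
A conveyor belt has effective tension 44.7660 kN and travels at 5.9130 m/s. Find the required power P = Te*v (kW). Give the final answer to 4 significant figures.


P = Te * v = 44.7660 * 5.9130
P = 264.7 kW


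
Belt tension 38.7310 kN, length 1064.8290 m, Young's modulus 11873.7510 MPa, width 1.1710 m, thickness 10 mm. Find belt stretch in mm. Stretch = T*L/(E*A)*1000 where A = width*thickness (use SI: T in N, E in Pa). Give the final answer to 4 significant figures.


A = 1.1710 * 0.01 = 0.01171 m^2
Stretch = 38.7310*1000 * 1064.8290 / (11873.7510e6 * 0.01171) * 1000
Stretch = 296.6 mm


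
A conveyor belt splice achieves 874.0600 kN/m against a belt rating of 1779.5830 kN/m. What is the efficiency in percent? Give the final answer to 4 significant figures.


Eff = 874.0600 / 1779.5830 * 100
Eff = 49.12 %


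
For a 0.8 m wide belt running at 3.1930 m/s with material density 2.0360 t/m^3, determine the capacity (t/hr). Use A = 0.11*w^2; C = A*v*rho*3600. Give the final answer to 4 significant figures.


A = 0.11 * 0.8^2 = 0.0704 m^2
C = 0.0704 * 3.1930 * 2.0360 * 3600
C = 1648 t/hr


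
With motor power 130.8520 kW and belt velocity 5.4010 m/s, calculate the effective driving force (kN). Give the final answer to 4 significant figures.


Te = P / v = 130.8520 / 5.4010
Te = 24.23 kN


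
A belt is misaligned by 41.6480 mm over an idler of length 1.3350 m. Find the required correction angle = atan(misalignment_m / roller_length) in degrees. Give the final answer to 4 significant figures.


misalign_m = 41.6480 / 1000 = 0.041648 m
angle = atan(0.041648 / 1.3350)
angle = 1.787 deg


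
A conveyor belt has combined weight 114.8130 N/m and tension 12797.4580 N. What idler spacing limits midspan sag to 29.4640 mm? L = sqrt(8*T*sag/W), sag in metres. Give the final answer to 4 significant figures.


sag = 29.4640/1000 = 0.029464 m
L = sqrt(8 * 12797.4580 * 0.029464 / 114.8130)
L = 5.126 m


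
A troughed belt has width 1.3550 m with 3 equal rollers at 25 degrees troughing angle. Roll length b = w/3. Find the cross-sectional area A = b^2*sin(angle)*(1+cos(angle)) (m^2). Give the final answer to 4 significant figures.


b = 1.3550/3 = 0.451667 m
A = 0.451667^2 * sin(25 deg) * (1 + cos(25 deg))
A = 0.1644 m^2


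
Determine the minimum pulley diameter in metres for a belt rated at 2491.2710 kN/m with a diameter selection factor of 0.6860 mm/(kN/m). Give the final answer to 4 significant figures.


D = 2491.2710 * 0.6860 / 1000
D = 1.709 m


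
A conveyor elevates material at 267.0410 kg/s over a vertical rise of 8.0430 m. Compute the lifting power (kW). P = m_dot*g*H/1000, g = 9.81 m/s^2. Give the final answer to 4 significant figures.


P = 267.0410 * 9.81 * 8.0430 / 1000
P = 21.07 kW


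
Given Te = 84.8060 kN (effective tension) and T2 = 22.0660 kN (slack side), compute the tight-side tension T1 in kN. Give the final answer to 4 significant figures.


T1 = Te + T2 = 84.8060 + 22.0660
T1 = 106.9 kN


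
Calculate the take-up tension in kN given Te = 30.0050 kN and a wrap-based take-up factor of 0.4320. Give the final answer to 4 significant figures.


T_tu = 30.0050 * 0.4320
T_tu = 12.96 kN


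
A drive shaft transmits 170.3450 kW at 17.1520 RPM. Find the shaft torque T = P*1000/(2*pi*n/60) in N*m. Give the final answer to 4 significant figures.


omega = 2*pi*17.1520/60 = 1.79615 rad/s
T = 170.3450*1000 / 1.79615
T = 94840 N*m


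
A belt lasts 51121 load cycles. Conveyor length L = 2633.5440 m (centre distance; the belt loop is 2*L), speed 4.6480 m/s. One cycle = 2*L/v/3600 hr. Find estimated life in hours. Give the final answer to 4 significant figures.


cycle_time = 2 * 2633.5440 / 4.6480 / 3600 = 0.314776 hr
life = 51121 * 0.314776 = 16090 hours


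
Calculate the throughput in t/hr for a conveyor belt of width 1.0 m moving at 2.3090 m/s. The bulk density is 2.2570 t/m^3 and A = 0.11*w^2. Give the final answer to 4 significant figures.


A = 0.11 * 1.0^2 = 0.11 m^2
C = 0.11 * 2.3090 * 2.2570 * 3600
C = 2064 t/hr


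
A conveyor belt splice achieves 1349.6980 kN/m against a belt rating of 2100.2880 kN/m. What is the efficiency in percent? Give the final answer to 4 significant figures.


Eff = 1349.6980 / 2100.2880 * 100
Eff = 64.26 %


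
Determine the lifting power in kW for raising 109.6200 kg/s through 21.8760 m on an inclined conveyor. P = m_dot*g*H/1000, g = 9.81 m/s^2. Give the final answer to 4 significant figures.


P = 109.6200 * 9.81 * 21.8760 / 1000
P = 23.52 kW


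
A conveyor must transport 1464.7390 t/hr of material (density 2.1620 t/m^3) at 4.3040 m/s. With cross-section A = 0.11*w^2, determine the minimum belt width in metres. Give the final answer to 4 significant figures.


A_req = 1464.7390 / (4.3040 * 2.1620 * 3600) = 0.043725 m^2
w = sqrt(0.043725 / 0.11)
w = 0.6305 m


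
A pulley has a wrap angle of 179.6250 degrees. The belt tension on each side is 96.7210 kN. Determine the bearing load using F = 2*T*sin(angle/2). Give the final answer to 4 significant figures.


F = 2 * 96.7210 * sin(179.6250/2 deg)
F = 193.4 kN
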